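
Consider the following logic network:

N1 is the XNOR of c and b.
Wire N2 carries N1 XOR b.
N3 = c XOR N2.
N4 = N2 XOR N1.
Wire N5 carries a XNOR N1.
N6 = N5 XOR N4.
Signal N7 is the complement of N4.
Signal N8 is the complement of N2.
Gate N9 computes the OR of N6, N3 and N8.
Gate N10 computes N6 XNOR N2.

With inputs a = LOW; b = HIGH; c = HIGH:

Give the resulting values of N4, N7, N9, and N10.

N1 = c XNOR b = HIGH XNOR HIGH = HIGH
N2 = N1 XOR b = HIGH XOR HIGH = LOW
N3 = c XOR N2 = HIGH XOR LOW = HIGH
N4 = N2 XOR N1 = LOW XOR HIGH = HIGH
N5 = a XNOR N1 = LOW XNOR HIGH = LOW
N6 = N5 XOR N4 = LOW XOR HIGH = HIGH
N7 = NOT N4 = NOT HIGH = LOW
N8 = NOT N2 = NOT LOW = HIGH
N9 = N6 OR N3 OR N8 = HIGH OR HIGH OR HIGH = HIGH
N10 = N6 XNOR N2 = HIGH XNOR LOW = LOW

N4 = HIGH  N7 = LOW  N9 = HIGH  N10 = LOW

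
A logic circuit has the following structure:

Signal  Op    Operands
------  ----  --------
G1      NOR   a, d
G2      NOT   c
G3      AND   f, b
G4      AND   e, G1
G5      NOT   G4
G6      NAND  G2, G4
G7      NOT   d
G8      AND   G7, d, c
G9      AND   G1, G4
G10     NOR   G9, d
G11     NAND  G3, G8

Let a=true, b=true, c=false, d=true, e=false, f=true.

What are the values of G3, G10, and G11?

G3 = true  G10 = false  G11 = true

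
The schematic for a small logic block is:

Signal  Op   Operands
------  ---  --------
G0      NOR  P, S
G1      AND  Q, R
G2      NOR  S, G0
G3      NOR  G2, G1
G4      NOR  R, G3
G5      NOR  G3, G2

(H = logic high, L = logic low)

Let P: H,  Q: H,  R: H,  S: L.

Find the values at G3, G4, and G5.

G0 = P NOR S = H NOR L = L
G1 = Q AND R = H AND H = H
G2 = S NOR G0 = L NOR L = H
G3 = G2 NOR G1 = H NOR H = L
G4 = R NOR G3 = H NOR L = L
G5 = G3 NOR G2 = L NOR H = L

G3 = L  G4 = L  G5 = L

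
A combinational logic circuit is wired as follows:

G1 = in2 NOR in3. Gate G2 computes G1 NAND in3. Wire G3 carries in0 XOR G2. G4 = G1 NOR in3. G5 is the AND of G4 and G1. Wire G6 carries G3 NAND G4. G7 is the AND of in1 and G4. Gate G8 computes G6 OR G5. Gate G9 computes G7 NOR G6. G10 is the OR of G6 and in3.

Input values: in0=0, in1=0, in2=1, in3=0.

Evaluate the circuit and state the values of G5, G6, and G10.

G1 = in2 NOR in3 = 1 NOR 0 = 0
G2 = G1 NAND in3 = 0 NAND 0 = 1
G3 = in0 XOR G2 = 0 XOR 1 = 1
G4 = G1 NOR in3 = 0 NOR 0 = 1
G5 = G4 AND G1 = 1 AND 0 = 0
G6 = G3 NAND G4 = 1 NAND 1 = 0
G10 = G6 OR in3 = 0 OR 0 = 0

G5 = 0, G6 = 0, G10 = 0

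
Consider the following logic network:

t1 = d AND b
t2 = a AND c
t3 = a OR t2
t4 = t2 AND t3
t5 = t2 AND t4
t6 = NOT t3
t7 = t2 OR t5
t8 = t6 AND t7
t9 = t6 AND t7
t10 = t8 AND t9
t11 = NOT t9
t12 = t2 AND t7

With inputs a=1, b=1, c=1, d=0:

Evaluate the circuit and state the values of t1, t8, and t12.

t1 = 0, t8 = 0, t12 = 1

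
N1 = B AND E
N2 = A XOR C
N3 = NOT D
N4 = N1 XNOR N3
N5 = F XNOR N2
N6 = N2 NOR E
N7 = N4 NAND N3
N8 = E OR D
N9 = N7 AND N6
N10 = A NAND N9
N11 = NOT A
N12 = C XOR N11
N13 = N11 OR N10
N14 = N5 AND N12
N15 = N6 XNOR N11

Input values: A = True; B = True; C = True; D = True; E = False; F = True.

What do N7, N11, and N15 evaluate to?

N1 = B AND E = True AND False = False
N2 = A XOR C = True XOR True = False
N3 = NOT D = NOT True = False
N4 = N1 XNOR N3 = False XNOR False = True
N6 = N2 NOR E = False NOR False = True
N7 = N4 NAND N3 = True NAND False = True
N11 = NOT A = NOT True = False
N15 = N6 XNOR N11 = True XNOR False = False

N7 = True, N11 = False, N15 = False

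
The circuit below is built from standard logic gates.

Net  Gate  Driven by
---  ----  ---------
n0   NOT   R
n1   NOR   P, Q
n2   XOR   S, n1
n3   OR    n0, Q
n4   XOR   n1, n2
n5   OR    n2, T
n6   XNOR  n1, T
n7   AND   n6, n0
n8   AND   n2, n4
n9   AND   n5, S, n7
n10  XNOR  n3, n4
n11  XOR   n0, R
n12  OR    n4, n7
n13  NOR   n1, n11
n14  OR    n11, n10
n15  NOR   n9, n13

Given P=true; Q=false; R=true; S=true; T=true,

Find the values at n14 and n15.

n0 = NOT R = NOT true = false
n1 = P NOR Q = true NOR false = false
n2 = S XOR n1 = true XOR false = true
n3 = n0 OR Q = false OR false = false
n4 = n1 XOR n2 = false XOR true = true
n5 = n2 OR T = true OR true = true
n6 = n1 XNOR T = false XNOR true = false
n7 = n6 AND n0 = false AND false = false
n9 = n5 AND S AND n7 = true AND true AND false = false
n10 = n3 XNOR n4 = false XNOR true = false
n11 = n0 XOR R = false XOR true = true
n13 = n1 NOR n11 = false NOR true = false
n14 = n11 OR n10 = true OR false = true
n15 = n9 NOR n13 = false NOR false = true

n14 = true; n15 = true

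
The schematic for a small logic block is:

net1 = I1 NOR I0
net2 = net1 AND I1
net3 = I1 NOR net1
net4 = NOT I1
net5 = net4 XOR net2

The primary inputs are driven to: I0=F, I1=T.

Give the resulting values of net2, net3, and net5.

net1 = I1 NOR I0 = T NOR F = F
net2 = net1 AND I1 = F AND T = F
net3 = I1 NOR net1 = T NOR F = F
net4 = NOT I1 = NOT T = F
net5 = net4 XOR net2 = F XOR F = F

net2 = F, net3 = F, net5 = F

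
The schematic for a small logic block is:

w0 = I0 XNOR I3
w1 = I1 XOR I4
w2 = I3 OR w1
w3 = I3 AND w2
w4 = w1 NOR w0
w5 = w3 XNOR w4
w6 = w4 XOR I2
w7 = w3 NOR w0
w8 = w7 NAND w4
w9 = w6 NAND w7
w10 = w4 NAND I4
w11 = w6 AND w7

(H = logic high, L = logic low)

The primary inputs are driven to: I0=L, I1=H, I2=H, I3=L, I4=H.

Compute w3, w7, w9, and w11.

w0 = I0 XNOR I3 = L XNOR L = H
w1 = I1 XOR I4 = H XOR H = L
w2 = I3 OR w1 = L OR L = L
w3 = I3 AND w2 = L AND L = L
w4 = w1 NOR w0 = L NOR H = L
w6 = w4 XOR I2 = L XOR H = H
w7 = w3 NOR w0 = L NOR H = L
w9 = w6 NAND w7 = H NAND L = H
w11 = w6 AND w7 = H AND L = L

w3 = L, w7 = L, w9 = H, w11 = L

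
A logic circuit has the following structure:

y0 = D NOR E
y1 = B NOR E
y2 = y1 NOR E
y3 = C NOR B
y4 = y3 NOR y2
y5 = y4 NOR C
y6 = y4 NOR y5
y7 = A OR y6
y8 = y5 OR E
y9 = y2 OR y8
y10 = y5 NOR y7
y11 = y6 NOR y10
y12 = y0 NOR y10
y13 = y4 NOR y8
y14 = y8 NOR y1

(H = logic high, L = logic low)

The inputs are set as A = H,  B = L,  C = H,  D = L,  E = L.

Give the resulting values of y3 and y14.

y3 = L, y14 = L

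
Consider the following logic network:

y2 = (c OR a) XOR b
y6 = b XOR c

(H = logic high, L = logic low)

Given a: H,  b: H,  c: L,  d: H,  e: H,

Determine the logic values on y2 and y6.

y2 = L  y6 = H

y2 = (L OR H) XOR H = L
y6 = H XOR L = H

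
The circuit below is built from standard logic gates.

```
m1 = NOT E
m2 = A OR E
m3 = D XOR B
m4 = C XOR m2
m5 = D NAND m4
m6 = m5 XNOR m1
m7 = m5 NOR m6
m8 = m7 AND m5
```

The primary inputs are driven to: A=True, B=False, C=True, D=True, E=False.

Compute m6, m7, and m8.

m6 = True; m7 = False; m8 = False

m1 = NOT E = NOT False = True
m2 = A OR E = True OR False = True
m4 = C XOR m2 = True XOR True = False
m5 = D NAND m4 = True NAND False = True
m6 = m5 XNOR m1 = True XNOR True = True
m7 = m5 NOR m6 = True NOR True = False
m8 = m7 AND m5 = False AND True = False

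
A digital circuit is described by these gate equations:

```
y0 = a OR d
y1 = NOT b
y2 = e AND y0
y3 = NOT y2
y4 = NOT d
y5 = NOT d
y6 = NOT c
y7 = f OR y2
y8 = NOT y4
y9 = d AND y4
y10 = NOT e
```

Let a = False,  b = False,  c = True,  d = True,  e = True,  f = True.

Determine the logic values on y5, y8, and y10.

y5 = False  y8 = True  y10 = False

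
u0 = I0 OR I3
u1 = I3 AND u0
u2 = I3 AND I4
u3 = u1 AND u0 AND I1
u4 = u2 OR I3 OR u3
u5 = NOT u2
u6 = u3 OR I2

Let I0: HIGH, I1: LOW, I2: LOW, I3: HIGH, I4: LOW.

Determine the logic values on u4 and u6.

u0 = I0 OR I3 = HIGH OR HIGH = HIGH
u1 = I3 AND u0 = HIGH AND HIGH = HIGH
u2 = I3 AND I4 = HIGH AND LOW = LOW
u3 = u1 AND u0 AND I1 = HIGH AND HIGH AND LOW = LOW
u4 = u2 OR I3 OR u3 = LOW OR HIGH OR LOW = HIGH
u6 = u3 OR I2 = LOW OR LOW = LOW

u4 = HIGH; u6 = LOW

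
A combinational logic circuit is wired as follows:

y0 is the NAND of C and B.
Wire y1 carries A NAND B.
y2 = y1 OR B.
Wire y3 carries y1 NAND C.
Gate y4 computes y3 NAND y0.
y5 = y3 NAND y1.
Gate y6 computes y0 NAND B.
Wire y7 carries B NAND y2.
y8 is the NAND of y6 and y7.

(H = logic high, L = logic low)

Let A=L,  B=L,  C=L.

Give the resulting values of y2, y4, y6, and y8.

y2 = H, y4 = L, y6 = H, y8 = L

y0 = C NAND B = L NAND L = H
y1 = A NAND B = L NAND L = H
y2 = y1 OR B = H OR L = H
y3 = y1 NAND C = H NAND L = H
y4 = y3 NAND y0 = H NAND H = L
y6 = y0 NAND B = H NAND L = H
y7 = B NAND y2 = L NAND H = H
y8 = y6 NAND y7 = H NAND H = L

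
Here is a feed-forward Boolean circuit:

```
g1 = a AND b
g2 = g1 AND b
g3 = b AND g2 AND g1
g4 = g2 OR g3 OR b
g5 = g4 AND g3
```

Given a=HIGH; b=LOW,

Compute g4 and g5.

g1 = a AND b = HIGH AND LOW = LOW
g2 = g1 AND b = LOW AND LOW = LOW
g3 = b AND g2 AND g1 = LOW AND LOW AND LOW = LOW
g4 = g2 OR g3 OR b = LOW OR LOW OR LOW = LOW
g5 = g4 AND g3 = LOW AND LOW = LOW

g4 = LOW; g5 = LOW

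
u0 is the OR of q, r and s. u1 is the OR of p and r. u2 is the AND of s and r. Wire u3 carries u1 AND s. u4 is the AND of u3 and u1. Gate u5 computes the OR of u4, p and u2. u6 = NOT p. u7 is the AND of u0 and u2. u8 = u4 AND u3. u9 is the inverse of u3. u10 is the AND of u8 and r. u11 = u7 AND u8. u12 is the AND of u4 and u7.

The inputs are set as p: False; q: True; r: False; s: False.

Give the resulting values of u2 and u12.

u2 = False, u12 = False

u0 = q OR r OR s = True OR False OR False = True
u1 = p OR r = False OR False = False
u2 = s AND r = False AND False = False
u3 = u1 AND s = False AND False = False
u4 = u3 AND u1 = False AND False = False
u7 = u0 AND u2 = True AND False = False
u12 = u4 AND u7 = False AND False = False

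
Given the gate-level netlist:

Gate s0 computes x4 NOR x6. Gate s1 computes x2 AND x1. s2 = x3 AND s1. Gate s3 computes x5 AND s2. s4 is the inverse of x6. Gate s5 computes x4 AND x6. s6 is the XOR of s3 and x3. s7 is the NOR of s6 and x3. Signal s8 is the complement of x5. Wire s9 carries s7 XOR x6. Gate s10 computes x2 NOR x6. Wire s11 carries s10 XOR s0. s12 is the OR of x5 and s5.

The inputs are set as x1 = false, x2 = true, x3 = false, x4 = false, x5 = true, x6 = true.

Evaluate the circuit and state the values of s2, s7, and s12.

s2 = false; s7 = true; s12 = true

s1 = x2 AND x1 = true AND false = false
s2 = x3 AND s1 = false AND false = false
s3 = x5 AND s2 = true AND false = false
s5 = x4 AND x6 = false AND true = false
s6 = s3 XOR x3 = false XOR false = false
s7 = s6 NOR x3 = false NOR false = true
s12 = x5 OR s5 = true OR false = true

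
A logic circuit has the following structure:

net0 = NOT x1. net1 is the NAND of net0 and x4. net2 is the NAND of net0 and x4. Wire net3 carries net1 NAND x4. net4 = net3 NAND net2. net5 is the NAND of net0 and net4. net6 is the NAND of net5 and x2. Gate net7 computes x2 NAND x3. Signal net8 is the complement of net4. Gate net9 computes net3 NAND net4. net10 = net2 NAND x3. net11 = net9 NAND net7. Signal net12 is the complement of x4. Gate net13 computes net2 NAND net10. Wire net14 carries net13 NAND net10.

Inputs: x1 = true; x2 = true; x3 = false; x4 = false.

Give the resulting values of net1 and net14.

net1 = true  net14 = true

net0 = NOT x1 = NOT true = false
net1 = net0 NAND x4 = false NAND false = true
net2 = net0 NAND x4 = false NAND false = true
net10 = net2 NAND x3 = true NAND false = true
net13 = net2 NAND net10 = true NAND true = false
net14 = net13 NAND net10 = false NAND true = true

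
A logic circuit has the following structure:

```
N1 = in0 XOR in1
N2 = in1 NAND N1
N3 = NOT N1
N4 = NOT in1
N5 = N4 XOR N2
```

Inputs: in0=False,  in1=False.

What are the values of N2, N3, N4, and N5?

N2 = True; N3 = True; N4 = True; N5 = False

N1 = in0 XOR in1 = False XOR False = False
N2 = in1 NAND N1 = False NAND False = True
N3 = NOT N1 = NOT False = True
N4 = NOT in1 = NOT False = True
N5 = N4 XOR N2 = True XOR True = False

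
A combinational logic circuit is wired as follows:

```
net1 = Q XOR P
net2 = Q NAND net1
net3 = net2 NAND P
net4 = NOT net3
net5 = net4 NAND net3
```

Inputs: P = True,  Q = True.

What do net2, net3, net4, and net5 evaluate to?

net1 = Q XOR P = True XOR True = False
net2 = Q NAND net1 = True NAND False = True
net3 = net2 NAND P = True NAND True = False
net4 = NOT net3 = NOT False = True
net5 = net4 NAND net3 = True NAND False = True

net2 = True; net3 = False; net4 = True; net5 = True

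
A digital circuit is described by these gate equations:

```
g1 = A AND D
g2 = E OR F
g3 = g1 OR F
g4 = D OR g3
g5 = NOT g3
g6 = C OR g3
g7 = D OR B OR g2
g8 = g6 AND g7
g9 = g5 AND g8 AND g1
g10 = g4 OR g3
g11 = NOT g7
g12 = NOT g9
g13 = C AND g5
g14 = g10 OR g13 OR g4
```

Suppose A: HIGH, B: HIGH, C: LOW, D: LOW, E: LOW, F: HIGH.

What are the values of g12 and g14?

g1 = A AND D = HIGH AND LOW = LOW
g2 = E OR F = LOW OR HIGH = HIGH
g3 = g1 OR F = LOW OR HIGH = HIGH
g4 = D OR g3 = LOW OR HIGH = HIGH
g5 = NOT g3 = NOT HIGH = LOW
g6 = C OR g3 = LOW OR HIGH = HIGH
g7 = D OR B OR g2 = LOW OR HIGH OR HIGH = HIGH
g8 = g6 AND g7 = HIGH AND HIGH = HIGH
g9 = g5 AND g8 AND g1 = LOW AND HIGH AND LOW = LOW
g10 = g4 OR g3 = HIGH OR HIGH = HIGH
g12 = NOT g9 = NOT LOW = HIGH
g13 = C AND g5 = LOW AND LOW = LOW
g14 = g10 OR g13 OR g4 = HIGH OR LOW OR HIGH = HIGH

g12 = HIGH, g14 = HIGH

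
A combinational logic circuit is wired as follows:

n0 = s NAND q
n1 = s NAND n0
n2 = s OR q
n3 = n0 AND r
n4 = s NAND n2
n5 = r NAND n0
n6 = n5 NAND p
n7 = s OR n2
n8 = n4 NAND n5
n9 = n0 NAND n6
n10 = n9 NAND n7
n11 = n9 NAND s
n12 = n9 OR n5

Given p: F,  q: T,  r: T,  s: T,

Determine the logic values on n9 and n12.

n9 = T, n12 = T

n0 = s NAND q = T NAND T = F
n5 = r NAND n0 = T NAND F = T
n6 = n5 NAND p = T NAND F = T
n9 = n0 NAND n6 = F NAND T = T
n12 = n9 OR n5 = T OR T = T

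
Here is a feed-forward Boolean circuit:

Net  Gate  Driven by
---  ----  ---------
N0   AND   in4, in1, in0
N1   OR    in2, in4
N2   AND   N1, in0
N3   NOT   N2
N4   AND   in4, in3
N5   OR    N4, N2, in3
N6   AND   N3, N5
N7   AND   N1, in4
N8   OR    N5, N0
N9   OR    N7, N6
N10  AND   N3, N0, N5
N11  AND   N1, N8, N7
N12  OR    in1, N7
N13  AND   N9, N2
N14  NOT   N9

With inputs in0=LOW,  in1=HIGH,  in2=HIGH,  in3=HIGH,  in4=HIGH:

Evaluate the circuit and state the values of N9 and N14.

N1 = in2 OR in4 = HIGH OR HIGH = HIGH
N2 = N1 AND in0 = HIGH AND LOW = LOW
N3 = NOT N2 = NOT LOW = HIGH
N4 = in4 AND in3 = HIGH AND HIGH = HIGH
N5 = N4 OR N2 OR in3 = HIGH OR LOW OR HIGH = HIGH
N6 = N3 AND N5 = HIGH AND HIGH = HIGH
N7 = N1 AND in4 = HIGH AND HIGH = HIGH
N9 = N7 OR N6 = HIGH OR HIGH = HIGH
N14 = NOT N9 = NOT HIGH = LOW

N9 = HIGH  N14 = LOW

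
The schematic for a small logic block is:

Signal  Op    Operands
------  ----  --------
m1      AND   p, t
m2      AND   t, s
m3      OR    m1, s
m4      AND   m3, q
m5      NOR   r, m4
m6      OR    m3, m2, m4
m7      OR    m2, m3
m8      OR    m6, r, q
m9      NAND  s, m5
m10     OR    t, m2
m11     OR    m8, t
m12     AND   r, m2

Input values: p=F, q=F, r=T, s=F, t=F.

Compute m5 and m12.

m1 = p AND t = F AND F = F
m2 = t AND s = F AND F = F
m3 = m1 OR s = F OR F = F
m4 = m3 AND q = F AND F = F
m5 = r NOR m4 = T NOR F = F
m12 = r AND m2 = T AND F = F

m5 = F, m12 = F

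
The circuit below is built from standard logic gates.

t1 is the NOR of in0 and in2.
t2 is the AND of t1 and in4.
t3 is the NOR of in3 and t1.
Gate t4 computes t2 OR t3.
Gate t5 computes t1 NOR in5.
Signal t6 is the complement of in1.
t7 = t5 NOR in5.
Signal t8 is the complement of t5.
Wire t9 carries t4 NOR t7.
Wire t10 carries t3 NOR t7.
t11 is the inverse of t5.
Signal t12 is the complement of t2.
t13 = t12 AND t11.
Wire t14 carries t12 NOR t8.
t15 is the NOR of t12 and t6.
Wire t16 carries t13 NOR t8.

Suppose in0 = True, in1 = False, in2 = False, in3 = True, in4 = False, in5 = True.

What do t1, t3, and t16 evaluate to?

t1 = False, t3 = False, t16 = False

t1 = in0 NOR in2 = True NOR False = False
t2 = t1 AND in4 = False AND False = False
t3 = in3 NOR t1 = True NOR False = False
t5 = t1 NOR in5 = False NOR True = False
t8 = NOT t5 = NOT False = True
t11 = NOT t5 = NOT False = True
t12 = NOT t2 = NOT False = True
t13 = t12 AND t11 = True AND True = True
t16 = t13 NOR t8 = True NOR True = False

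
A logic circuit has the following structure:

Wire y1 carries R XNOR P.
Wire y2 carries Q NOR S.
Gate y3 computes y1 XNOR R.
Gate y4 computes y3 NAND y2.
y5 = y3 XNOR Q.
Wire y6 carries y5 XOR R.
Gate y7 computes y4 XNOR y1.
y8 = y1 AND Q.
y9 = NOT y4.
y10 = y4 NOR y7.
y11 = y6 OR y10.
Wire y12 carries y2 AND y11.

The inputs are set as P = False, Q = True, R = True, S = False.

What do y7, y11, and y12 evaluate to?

y1 = R XNOR P = True XNOR False = False
y2 = Q NOR S = True NOR False = False
y3 = y1 XNOR R = False XNOR True = False
y4 = y3 NAND y2 = False NAND False = True
y5 = y3 XNOR Q = False XNOR True = False
y6 = y5 XOR R = False XOR True = True
y7 = y4 XNOR y1 = True XNOR False = False
y10 = y4 NOR y7 = True NOR False = False
y11 = y6 OR y10 = True OR False = True
y12 = y2 AND y11 = False AND True = False

y7 = False; y11 = True; y12 = False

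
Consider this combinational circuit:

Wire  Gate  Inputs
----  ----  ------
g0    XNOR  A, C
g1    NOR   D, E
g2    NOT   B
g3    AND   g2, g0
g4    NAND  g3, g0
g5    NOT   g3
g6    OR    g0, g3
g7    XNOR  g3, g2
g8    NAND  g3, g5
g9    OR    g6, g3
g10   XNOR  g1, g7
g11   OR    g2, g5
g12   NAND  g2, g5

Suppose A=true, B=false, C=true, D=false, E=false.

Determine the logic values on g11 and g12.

g0 = A XNOR C = true XNOR true = true
g2 = NOT B = NOT false = true
g3 = g2 AND g0 = true AND true = true
g5 = NOT g3 = NOT true = false
g11 = g2 OR g5 = true OR false = true
g12 = g2 NAND g5 = true NAND false = true

g11 = true, g12 = true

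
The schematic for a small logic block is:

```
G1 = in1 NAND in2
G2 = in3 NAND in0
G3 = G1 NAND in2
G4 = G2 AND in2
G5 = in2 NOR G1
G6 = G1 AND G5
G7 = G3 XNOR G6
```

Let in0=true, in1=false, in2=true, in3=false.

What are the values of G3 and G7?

G1 = in1 NAND in2 = false NAND true = true
G3 = G1 NAND in2 = true NAND true = false
G5 = in2 NOR G1 = true NOR true = false
G6 = G1 AND G5 = true AND false = false
G7 = G3 XNOR G6 = false XNOR false = true

G3 = false  G7 = true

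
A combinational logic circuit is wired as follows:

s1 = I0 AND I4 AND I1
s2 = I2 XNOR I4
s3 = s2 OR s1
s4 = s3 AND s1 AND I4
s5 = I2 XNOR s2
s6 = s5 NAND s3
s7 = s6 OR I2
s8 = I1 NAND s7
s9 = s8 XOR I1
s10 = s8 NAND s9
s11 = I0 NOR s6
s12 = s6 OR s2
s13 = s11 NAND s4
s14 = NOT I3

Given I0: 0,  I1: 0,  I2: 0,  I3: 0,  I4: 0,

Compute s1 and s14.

s1 = I0 AND I4 AND I1 = 0 AND 0 AND 0 = 0
s14 = NOT I3 = NOT 0 = 1

s1 = 0, s14 = 1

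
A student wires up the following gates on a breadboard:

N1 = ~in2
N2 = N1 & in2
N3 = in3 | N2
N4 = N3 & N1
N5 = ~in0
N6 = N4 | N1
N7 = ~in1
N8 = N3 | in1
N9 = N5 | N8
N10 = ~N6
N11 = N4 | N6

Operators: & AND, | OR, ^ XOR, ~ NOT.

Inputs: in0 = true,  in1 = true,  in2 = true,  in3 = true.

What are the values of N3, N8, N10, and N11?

N3 = true, N8 = true, N10 = true, N11 = false

N1 = NOT in2 = NOT true = false
N2 = N1 AND in2 = false AND true = false
N3 = in3 OR N2 = true OR false = true
N4 = N3 AND N1 = true AND false = false
N6 = N4 OR N1 = false OR false = false
N8 = N3 OR in1 = true OR true = true
N10 = NOT N6 = NOT false = true
N11 = N4 OR N6 = false OR false = false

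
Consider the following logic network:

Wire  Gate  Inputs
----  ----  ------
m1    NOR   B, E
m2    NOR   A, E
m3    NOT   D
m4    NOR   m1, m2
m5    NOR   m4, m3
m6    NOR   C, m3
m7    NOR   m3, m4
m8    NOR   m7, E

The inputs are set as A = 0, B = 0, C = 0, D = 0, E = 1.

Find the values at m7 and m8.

m7 = 0  m8 = 0

m1 = B NOR E = 0 NOR 1 = 0
m2 = A NOR E = 0 NOR 1 = 0
m3 = NOT D = NOT 0 = 1
m4 = m1 NOR m2 = 0 NOR 0 = 1
m7 = m3 NOR m4 = 1 NOR 1 = 0
m8 = m7 NOR E = 0 NOR 1 = 0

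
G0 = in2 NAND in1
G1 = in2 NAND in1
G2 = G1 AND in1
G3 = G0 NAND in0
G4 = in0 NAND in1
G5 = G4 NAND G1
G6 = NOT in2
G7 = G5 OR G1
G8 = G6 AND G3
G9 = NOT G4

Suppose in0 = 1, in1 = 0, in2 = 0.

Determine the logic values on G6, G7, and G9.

G6 = 1  G7 = 1  G9 = 0

G1 = in2 NAND in1 = 0 NAND 0 = 1
G4 = in0 NAND in1 = 1 NAND 0 = 1
G5 = G4 NAND G1 = 1 NAND 1 = 0
G6 = NOT in2 = NOT 0 = 1
G7 = G5 OR G1 = 0 OR 1 = 1
G9 = NOT G4 = NOT 1 = 0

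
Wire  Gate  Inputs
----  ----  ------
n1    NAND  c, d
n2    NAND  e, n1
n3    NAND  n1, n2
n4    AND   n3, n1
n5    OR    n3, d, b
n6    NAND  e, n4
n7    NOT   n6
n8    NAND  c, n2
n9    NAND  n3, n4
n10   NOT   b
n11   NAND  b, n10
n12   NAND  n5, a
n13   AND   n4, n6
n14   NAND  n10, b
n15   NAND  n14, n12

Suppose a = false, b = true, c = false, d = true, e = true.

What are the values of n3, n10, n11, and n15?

n3 = true, n10 = false, n11 = true, n15 = false

n1 = c NAND d = false NAND true = true
n2 = e NAND n1 = true NAND true = false
n3 = n1 NAND n2 = true NAND false = true
n5 = n3 OR d OR b = true OR true OR true = true
n10 = NOT b = NOT true = false
n11 = b NAND n10 = true NAND false = true
n12 = n5 NAND a = true NAND false = true
n14 = n10 NAND b = false NAND true = true
n15 = n14 NAND n12 = true NAND true = false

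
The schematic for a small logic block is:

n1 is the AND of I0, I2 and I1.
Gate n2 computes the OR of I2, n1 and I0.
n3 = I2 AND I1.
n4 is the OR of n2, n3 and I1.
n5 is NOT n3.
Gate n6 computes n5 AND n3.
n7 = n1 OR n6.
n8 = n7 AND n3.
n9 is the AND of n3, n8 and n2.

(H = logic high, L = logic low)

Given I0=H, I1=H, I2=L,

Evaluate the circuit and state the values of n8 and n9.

n8 = L  n9 = L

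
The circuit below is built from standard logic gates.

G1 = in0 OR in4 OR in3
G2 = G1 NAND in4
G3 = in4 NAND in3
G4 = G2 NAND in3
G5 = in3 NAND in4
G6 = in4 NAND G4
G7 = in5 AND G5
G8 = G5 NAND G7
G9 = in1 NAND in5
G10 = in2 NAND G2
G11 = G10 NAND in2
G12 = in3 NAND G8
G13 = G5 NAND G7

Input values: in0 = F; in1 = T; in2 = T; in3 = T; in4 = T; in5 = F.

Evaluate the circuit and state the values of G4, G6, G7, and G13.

G4 = T, G6 = F, G7 = F, G13 = T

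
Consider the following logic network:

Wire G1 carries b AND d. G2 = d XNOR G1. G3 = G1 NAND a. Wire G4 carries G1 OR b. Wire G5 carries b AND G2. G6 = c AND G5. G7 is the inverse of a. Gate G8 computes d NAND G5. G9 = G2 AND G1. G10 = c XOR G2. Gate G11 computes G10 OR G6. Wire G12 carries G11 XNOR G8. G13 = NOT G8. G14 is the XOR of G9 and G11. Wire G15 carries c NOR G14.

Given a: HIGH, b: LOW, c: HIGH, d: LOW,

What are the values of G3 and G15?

G3 = HIGH, G15 = LOW

G1 = b AND d = LOW AND LOW = LOW
G2 = d XNOR G1 = LOW XNOR LOW = HIGH
G3 = G1 NAND a = LOW NAND HIGH = HIGH
G5 = b AND G2 = LOW AND HIGH = LOW
G6 = c AND G5 = HIGH AND LOW = LOW
G9 = G2 AND G1 = HIGH AND LOW = LOW
G10 = c XOR G2 = HIGH XOR HIGH = LOW
G11 = G10 OR G6 = LOW OR LOW = LOW
G14 = G9 XOR G11 = LOW XOR LOW = LOW
G15 = c NOR G14 = HIGH NOR LOW = LOW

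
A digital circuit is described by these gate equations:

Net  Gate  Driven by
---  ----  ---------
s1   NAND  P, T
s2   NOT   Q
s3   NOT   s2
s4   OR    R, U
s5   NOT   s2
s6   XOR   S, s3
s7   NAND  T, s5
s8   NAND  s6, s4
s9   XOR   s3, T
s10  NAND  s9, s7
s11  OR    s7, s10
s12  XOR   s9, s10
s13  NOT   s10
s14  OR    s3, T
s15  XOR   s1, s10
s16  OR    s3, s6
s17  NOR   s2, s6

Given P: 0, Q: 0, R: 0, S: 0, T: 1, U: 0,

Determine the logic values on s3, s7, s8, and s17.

s2 = NOT Q = NOT 0 = 1
s3 = NOT s2 = NOT 1 = 0
s4 = R OR U = 0 OR 0 = 0
s5 = NOT s2 = NOT 1 = 0
s6 = S XOR s3 = 0 XOR 0 = 0
s7 = T NAND s5 = 1 NAND 0 = 1
s8 = s6 NAND s4 = 0 NAND 0 = 1
s17 = s2 NOR s6 = 1 NOR 0 = 0

s3 = 0; s7 = 1; s8 = 1; s17 = 0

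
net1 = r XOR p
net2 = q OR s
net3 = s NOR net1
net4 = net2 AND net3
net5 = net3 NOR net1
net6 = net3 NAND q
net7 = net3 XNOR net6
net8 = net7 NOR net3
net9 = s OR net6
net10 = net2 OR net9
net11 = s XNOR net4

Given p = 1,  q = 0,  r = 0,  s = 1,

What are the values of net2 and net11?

net2 = 1; net11 = 0

net1 = r XOR p = 0 XOR 1 = 1
net2 = q OR s = 0 OR 1 = 1
net3 = s NOR net1 = 1 NOR 1 = 0
net4 = net2 AND net3 = 1 AND 0 = 0
net11 = s XNOR net4 = 1 XNOR 0 = 0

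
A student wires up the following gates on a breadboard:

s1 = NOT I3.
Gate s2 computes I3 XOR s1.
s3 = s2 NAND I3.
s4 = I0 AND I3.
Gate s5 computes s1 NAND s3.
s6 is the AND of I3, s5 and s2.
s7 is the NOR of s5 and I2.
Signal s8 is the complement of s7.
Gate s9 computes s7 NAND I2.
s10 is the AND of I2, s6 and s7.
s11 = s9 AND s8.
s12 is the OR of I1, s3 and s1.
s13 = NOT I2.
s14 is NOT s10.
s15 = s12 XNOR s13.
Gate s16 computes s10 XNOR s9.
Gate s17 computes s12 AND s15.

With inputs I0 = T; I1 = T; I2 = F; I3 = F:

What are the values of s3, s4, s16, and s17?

s1 = NOT I3 = NOT F = T
s2 = I3 XOR s1 = F XOR T = T
s3 = s2 NAND I3 = T NAND F = T
s4 = I0 AND I3 = T AND F = F
s5 = s1 NAND s3 = T NAND T = F
s6 = I3 AND s5 AND s2 = F AND F AND T = F
s7 = s5 NOR I2 = F NOR F = T
s9 = s7 NAND I2 = T NAND F = T
s10 = I2 AND s6 AND s7 = F AND F AND T = F
s12 = I1 OR s3 OR s1 = T OR T OR T = T
s13 = NOT I2 = NOT F = T
s15 = s12 XNOR s13 = T XNOR T = T
s16 = s10 XNOR s9 = F XNOR T = F
s17 = s12 AND s15 = T AND T = T

s3 = T; s4 = F; s16 = F; s17 = T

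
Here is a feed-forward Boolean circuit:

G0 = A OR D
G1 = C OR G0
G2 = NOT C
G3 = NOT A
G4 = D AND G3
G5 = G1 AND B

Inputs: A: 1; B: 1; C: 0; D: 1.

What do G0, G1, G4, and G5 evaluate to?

G0 = 1; G1 = 1; G4 = 0; G5 = 1

G0 = A OR D = 1 OR 1 = 1
G1 = C OR G0 = 0 OR 1 = 1
G3 = NOT A = NOT 1 = 0
G4 = D AND G3 = 1 AND 0 = 0
G5 = G1 AND B = 1 AND 1 = 1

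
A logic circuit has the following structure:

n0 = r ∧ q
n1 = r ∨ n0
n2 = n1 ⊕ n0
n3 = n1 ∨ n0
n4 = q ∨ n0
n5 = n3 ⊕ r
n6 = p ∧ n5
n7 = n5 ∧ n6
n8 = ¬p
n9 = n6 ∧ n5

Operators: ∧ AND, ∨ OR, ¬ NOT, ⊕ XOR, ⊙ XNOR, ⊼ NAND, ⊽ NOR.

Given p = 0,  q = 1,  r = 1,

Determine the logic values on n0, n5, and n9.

n0 = 1  n5 = 0  n9 = 0

n0 = r AND q = 1 AND 1 = 1
n1 = r OR n0 = 1 OR 1 = 1
n3 = n1 OR n0 = 1 OR 1 = 1
n5 = n3 XOR r = 1 XOR 1 = 0
n6 = p AND n5 = 0 AND 0 = 0
n9 = n6 AND n5 = 0 AND 0 = 0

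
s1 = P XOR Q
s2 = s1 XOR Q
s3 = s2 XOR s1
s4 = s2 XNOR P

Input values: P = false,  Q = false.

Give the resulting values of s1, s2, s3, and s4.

s1 = P XOR Q = false XOR false = false
s2 = s1 XOR Q = false XOR false = false
s3 = s2 XOR s1 = false XOR false = false
s4 = s2 XNOR P = false XNOR false = true

s1 = false; s2 = false; s3 = false; s4 = true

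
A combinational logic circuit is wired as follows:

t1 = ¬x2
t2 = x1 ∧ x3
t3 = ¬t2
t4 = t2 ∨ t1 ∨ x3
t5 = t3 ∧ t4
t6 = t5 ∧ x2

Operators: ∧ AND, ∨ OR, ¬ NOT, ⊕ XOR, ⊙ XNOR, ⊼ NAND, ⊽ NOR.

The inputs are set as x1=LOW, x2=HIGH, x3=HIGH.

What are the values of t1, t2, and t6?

t1 = LOW, t2 = LOW, t6 = HIGH

t1 = NOT x2 = NOT HIGH = LOW
t2 = x1 AND x3 = LOW AND HIGH = LOW
t3 = NOT t2 = NOT LOW = HIGH
t4 = t2 OR t1 OR x3 = LOW OR LOW OR HIGH = HIGH
t5 = t3 AND t4 = HIGH AND HIGH = HIGH
t6 = t5 AND x2 = HIGH AND HIGH = HIGH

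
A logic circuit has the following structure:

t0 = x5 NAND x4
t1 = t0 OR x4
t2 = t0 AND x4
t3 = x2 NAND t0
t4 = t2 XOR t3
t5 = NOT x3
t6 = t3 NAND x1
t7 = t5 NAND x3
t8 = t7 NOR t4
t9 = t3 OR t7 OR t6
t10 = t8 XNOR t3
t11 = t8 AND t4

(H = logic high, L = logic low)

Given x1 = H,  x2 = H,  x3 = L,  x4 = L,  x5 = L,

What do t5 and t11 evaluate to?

t5 = H  t11 = L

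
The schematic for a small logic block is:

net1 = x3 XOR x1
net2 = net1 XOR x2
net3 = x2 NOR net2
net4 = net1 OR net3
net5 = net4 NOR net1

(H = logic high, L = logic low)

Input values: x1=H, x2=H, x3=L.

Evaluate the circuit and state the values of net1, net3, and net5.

net1 = H, net3 = L, net5 = L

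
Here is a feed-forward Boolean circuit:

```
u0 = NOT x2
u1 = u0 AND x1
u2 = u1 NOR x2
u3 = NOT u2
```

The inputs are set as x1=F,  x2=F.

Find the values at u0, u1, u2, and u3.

u0 = T, u1 = F, u2 = T, u3 = F

u0 = NOT x2 = NOT F = T
u1 = u0 AND x1 = T AND F = F
u2 = u1 NOR x2 = F NOR F = T
u3 = NOT u2 = NOT T = F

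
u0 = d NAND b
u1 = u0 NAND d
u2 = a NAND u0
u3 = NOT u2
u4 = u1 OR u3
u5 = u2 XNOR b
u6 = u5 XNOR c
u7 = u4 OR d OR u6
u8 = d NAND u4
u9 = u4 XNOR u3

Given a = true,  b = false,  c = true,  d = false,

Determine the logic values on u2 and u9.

u0 = d NAND b = false NAND false = true
u1 = u0 NAND d = true NAND false = true
u2 = a NAND u0 = true NAND true = false
u3 = NOT u2 = NOT false = true
u4 = u1 OR u3 = true OR true = true
u9 = u4 XNOR u3 = true XNOR true = true

u2 = false, u9 = true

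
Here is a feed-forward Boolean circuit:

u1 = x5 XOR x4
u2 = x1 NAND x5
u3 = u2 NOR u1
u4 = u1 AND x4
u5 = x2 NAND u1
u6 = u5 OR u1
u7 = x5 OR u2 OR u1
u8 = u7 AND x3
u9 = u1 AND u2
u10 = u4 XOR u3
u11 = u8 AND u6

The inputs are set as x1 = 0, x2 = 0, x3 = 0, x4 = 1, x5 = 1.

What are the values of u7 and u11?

u7 = 1, u11 = 0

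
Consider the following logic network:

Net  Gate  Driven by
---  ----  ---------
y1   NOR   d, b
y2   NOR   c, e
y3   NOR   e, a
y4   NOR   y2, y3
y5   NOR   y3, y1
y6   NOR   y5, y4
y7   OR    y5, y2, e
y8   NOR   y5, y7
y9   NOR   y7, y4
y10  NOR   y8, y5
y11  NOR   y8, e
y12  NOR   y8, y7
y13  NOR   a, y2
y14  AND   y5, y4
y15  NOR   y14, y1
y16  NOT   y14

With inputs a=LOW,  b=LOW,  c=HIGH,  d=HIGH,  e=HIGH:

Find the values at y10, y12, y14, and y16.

y10 = LOW, y12 = LOW, y14 = HIGH, y16 = LOW

y1 = d NOR b = HIGH NOR LOW = LOW
y2 = c NOR e = HIGH NOR HIGH = LOW
y3 = e NOR a = HIGH NOR LOW = LOW
y4 = y2 NOR y3 = LOW NOR LOW = HIGH
y5 = y3 NOR y1 = LOW NOR LOW = HIGH
y7 = y5 OR y2 OR e = HIGH OR LOW OR HIGH = HIGH
y8 = y5 NOR y7 = HIGH NOR HIGH = LOW
y10 = y8 NOR y5 = LOW NOR HIGH = LOW
y12 = y8 NOR y7 = LOW NOR HIGH = LOW
y14 = y5 AND y4 = HIGH AND HIGH = HIGH
y16 = NOT y14 = NOT HIGH = LOW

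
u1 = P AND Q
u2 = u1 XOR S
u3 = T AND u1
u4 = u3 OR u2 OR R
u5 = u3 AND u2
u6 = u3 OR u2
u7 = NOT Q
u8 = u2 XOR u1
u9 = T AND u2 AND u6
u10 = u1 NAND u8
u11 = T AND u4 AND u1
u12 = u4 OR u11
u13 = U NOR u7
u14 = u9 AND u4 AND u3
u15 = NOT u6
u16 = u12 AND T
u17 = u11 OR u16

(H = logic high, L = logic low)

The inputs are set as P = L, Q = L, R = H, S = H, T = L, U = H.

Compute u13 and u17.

u13 = L, u17 = L

u1 = P AND Q = L AND L = L
u2 = u1 XOR S = L XOR H = H
u3 = T AND u1 = L AND L = L
u4 = u3 OR u2 OR R = L OR H OR H = H
u7 = NOT Q = NOT L = H
u11 = T AND u4 AND u1 = L AND H AND L = L
u12 = u4 OR u11 = H OR L = H
u13 = U NOR u7 = H NOR H = L
u16 = u12 AND T = H AND L = L
u17 = u11 OR u16 = L OR L = L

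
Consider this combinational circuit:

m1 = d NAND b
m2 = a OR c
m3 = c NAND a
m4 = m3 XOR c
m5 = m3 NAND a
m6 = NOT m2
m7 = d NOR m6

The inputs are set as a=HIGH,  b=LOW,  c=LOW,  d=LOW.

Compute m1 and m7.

m1 = d NAND b = LOW NAND LOW = HIGH
m2 = a OR c = HIGH OR LOW = HIGH
m6 = NOT m2 = NOT HIGH = LOW
m7 = d NOR m6 = LOW NOR LOW = HIGH

m1 = HIGH; m7 = HIGH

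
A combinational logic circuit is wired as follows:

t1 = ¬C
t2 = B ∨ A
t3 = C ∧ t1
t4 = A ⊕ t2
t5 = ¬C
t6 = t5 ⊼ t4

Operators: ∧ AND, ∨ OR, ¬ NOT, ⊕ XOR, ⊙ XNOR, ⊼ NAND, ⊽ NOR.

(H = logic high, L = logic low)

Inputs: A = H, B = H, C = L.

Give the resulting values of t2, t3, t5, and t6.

t2 = H, t3 = L, t5 = H, t6 = H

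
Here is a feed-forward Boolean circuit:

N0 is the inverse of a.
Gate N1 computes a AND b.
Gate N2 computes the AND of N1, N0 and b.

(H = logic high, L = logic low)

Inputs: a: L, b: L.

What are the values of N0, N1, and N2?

N0 = NOT a = NOT L = H
N1 = a AND b = L AND L = L
N2 = N1 AND N0 AND b = L AND H AND L = L

N0 = H, N1 = L, N2 = L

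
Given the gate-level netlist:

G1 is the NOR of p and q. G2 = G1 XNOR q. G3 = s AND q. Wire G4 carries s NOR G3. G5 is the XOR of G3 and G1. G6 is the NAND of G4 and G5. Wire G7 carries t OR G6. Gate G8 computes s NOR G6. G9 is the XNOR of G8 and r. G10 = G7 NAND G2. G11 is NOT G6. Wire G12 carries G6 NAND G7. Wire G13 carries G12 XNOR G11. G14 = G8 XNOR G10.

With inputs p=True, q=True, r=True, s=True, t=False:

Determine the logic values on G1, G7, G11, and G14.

G1 = False  G7 = True  G11 = False  G14 = False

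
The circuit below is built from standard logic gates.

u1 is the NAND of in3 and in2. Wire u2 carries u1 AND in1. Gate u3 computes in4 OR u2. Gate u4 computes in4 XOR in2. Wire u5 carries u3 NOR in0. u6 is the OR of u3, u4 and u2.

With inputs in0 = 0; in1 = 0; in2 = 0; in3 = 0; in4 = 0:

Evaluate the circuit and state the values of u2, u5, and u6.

u2 = 0, u5 = 1, u6 = 0

u1 = in3 NAND in2 = 0 NAND 0 = 1
u2 = u1 AND in1 = 1 AND 0 = 0
u3 = in4 OR u2 = 0 OR 0 = 0
u4 = in4 XOR in2 = 0 XOR 0 = 0
u5 = u3 NOR in0 = 0 NOR 0 = 1
u6 = u3 OR u4 OR u2 = 0 OR 0 OR 0 = 0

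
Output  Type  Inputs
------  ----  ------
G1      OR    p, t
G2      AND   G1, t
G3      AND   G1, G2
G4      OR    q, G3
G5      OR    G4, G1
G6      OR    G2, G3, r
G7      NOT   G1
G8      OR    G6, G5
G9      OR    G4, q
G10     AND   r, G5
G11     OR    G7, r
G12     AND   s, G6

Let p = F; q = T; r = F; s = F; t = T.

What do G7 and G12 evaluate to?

G7 = F, G12 = F

G1 = p OR t = F OR T = T
G2 = G1 AND t = T AND T = T
G3 = G1 AND G2 = T AND T = T
G6 = G2 OR G3 OR r = T OR T OR F = T
G7 = NOT G1 = NOT T = F
G12 = s AND G6 = F AND T = F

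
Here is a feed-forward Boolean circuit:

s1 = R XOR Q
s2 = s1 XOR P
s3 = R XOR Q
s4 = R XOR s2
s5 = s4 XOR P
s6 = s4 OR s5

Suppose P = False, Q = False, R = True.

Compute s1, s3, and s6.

s1 = True; s3 = True; s6 = False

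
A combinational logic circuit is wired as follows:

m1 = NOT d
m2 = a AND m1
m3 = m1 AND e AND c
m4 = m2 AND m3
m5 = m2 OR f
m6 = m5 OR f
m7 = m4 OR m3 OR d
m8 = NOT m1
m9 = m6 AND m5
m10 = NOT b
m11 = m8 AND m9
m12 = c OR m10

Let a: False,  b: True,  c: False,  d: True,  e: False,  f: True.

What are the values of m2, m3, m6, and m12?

m2 = False; m3 = False; m6 = True; m12 = False

m1 = NOT d = NOT True = False
m2 = a AND m1 = False AND False = False
m3 = m1 AND e AND c = False AND False AND False = False
m5 = m2 OR f = False OR True = True
m6 = m5 OR f = True OR True = True
m10 = NOT b = NOT True = False
m12 = c OR m10 = False OR False = False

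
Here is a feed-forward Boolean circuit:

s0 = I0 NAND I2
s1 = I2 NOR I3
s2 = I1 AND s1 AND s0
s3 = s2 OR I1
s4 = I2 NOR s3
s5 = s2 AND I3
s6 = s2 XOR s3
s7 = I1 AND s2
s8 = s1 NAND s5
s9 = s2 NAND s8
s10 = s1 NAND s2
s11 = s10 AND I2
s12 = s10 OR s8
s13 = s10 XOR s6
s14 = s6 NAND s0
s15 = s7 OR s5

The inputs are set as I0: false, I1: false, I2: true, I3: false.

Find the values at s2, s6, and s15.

s0 = I0 NAND I2 = false NAND true = true
s1 = I2 NOR I3 = true NOR false = false
s2 = I1 AND s1 AND s0 = false AND false AND true = false
s3 = s2 OR I1 = false OR false = false
s5 = s2 AND I3 = false AND false = false
s6 = s2 XOR s3 = false XOR false = false
s7 = I1 AND s2 = false AND false = false
s15 = s7 OR s5 = false OR false = false

s2 = false, s6 = false, s15 = false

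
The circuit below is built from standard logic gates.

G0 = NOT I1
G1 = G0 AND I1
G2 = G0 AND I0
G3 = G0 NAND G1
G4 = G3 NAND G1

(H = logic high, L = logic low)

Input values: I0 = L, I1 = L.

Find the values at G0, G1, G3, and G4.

G0 = NOT I1 = NOT L = H
G1 = G0 AND I1 = H AND L = L
G3 = G0 NAND G1 = H NAND L = H
G4 = G3 NAND G1 = H NAND L = H

G0 = H; G1 = L; G3 = H; G4 = H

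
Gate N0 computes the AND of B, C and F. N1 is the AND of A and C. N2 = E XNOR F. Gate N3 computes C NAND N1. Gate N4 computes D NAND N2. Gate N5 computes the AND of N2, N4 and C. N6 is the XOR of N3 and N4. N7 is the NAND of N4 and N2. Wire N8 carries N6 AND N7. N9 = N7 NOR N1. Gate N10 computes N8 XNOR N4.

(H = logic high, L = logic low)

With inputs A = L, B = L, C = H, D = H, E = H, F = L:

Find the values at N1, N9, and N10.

N1 = L  N9 = L  N10 = L

N1 = A AND C = L AND H = L
N2 = E XNOR F = H XNOR L = L
N3 = C NAND N1 = H NAND L = H
N4 = D NAND N2 = H NAND L = H
N6 = N3 XOR N4 = H XOR H = L
N7 = N4 NAND N2 = H NAND L = H
N8 = N6 AND N7 = L AND H = L
N9 = N7 NOR N1 = H NOR L = L
N10 = N8 XNOR N4 = L XNOR H = L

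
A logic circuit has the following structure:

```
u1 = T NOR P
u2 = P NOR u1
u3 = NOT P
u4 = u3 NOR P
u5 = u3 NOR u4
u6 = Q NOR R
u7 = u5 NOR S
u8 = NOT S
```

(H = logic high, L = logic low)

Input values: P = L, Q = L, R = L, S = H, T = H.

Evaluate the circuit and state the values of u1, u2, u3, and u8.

u1 = L, u2 = H, u3 = H, u8 = L

u1 = T NOR P = H NOR L = L
u2 = P NOR u1 = L NOR L = H
u3 = NOT P = NOT L = H
u8 = NOT S = NOT H = L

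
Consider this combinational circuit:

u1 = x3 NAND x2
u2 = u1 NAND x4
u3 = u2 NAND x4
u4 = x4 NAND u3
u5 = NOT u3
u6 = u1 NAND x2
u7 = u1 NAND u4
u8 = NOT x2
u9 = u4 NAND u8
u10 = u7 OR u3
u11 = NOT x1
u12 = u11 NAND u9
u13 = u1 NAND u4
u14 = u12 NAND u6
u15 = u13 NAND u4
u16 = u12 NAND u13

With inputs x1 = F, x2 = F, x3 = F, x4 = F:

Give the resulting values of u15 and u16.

u1 = x3 NAND x2 = F NAND F = T
u2 = u1 NAND x4 = T NAND F = T
u3 = u2 NAND x4 = T NAND F = T
u4 = x4 NAND u3 = F NAND T = T
u8 = NOT x2 = NOT F = T
u9 = u4 NAND u8 = T NAND T = F
u11 = NOT x1 = NOT F = T
u12 = u11 NAND u9 = T NAND F = T
u13 = u1 NAND u4 = T NAND T = F
u15 = u13 NAND u4 = F NAND T = T
u16 = u12 NAND u13 = T NAND F = T

u15 = T; u16 = T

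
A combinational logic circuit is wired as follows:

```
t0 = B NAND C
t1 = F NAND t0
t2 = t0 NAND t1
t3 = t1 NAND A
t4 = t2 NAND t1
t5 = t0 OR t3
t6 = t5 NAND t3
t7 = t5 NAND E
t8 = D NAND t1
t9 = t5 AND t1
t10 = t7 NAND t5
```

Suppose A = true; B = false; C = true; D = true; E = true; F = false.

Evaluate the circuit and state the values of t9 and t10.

t9 = true, t10 = true

t0 = B NAND C = false NAND true = true
t1 = F NAND t0 = false NAND true = true
t3 = t1 NAND A = true NAND true = false
t5 = t0 OR t3 = true OR false = true
t7 = t5 NAND E = true NAND true = false
t9 = t5 AND t1 = true AND true = true
t10 = t7 NAND t5 = false NAND true = true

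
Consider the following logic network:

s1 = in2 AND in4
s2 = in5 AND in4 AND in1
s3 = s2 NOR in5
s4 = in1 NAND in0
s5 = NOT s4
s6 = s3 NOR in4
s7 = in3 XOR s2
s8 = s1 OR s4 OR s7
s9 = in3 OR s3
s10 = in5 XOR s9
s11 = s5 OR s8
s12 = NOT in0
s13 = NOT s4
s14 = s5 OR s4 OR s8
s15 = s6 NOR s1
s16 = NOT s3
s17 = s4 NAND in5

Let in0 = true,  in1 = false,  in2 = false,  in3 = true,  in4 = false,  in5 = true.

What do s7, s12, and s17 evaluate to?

s7 = true; s12 = false; s17 = false

s2 = in5 AND in4 AND in1 = true AND false AND false = false
s4 = in1 NAND in0 = false NAND true = true
s7 = in3 XOR s2 = true XOR false = true
s12 = NOT in0 = NOT true = false
s17 = s4 NAND in5 = true NAND true = false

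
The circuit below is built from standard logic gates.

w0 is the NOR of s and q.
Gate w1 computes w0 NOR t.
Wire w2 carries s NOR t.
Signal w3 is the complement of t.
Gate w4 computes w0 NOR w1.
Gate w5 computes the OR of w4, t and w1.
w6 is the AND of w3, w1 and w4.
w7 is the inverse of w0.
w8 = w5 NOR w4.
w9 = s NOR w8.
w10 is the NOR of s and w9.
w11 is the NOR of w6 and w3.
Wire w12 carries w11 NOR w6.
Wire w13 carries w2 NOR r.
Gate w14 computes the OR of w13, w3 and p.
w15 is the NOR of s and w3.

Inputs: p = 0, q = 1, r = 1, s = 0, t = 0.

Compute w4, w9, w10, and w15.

w0 = s NOR q = 0 NOR 1 = 0
w1 = w0 NOR t = 0 NOR 0 = 1
w3 = NOT t = NOT 0 = 1
w4 = w0 NOR w1 = 0 NOR 1 = 0
w5 = w4 OR t OR w1 = 0 OR 0 OR 1 = 1
w8 = w5 NOR w4 = 1 NOR 0 = 0
w9 = s NOR w8 = 0 NOR 0 = 1
w10 = s NOR w9 = 0 NOR 1 = 0
w15 = s NOR w3 = 0 NOR 1 = 0

w4 = 0, w9 = 1, w10 = 0, w15 = 0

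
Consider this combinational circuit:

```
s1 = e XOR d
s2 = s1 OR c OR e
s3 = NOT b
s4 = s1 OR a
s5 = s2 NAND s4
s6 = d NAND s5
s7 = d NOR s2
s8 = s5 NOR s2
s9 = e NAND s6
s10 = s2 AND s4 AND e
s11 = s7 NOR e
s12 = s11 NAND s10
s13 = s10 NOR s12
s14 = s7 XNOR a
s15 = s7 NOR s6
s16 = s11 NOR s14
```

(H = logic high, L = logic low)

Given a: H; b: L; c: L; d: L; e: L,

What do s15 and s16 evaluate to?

s15 = L, s16 = L

s1 = e XOR d = L XOR L = L
s2 = s1 OR c OR e = L OR L OR L = L
s4 = s1 OR a = L OR H = H
s5 = s2 NAND s4 = L NAND H = H
s6 = d NAND s5 = L NAND H = H
s7 = d NOR s2 = L NOR L = H
s11 = s7 NOR e = H NOR L = L
s14 = s7 XNOR a = H XNOR H = H
s15 = s7 NOR s6 = H NOR H = L
s16 = s11 NOR s14 = L NOR H = L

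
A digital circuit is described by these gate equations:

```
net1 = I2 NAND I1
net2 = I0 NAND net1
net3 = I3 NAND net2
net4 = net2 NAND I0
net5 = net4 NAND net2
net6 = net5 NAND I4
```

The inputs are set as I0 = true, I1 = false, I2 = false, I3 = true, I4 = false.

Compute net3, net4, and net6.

net1 = I2 NAND I1 = false NAND false = true
net2 = I0 NAND net1 = true NAND true = false
net3 = I3 NAND net2 = true NAND false = true
net4 = net2 NAND I0 = false NAND true = true
net5 = net4 NAND net2 = true NAND false = true
net6 = net5 NAND I4 = true NAND false = true

net3 = true  net4 = true  net6 = true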